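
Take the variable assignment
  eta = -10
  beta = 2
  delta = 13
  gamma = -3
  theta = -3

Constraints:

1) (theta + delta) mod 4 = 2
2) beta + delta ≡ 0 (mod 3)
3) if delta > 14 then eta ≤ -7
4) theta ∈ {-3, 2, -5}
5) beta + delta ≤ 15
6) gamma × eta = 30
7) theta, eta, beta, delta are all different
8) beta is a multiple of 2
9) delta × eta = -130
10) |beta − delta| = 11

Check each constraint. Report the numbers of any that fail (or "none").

The assignment satisfies every constraint.

1) theta + delta = 10; 10 mod 4 = 2 — OK.
2) beta + delta = 15; 15 mod 3 = 0 — OK.
3) delta = 13, not > 14; antecedent false, conditional vacuously true — OK.
4) theta = -3 is in {-3, 2, -5} — OK.
5) beta + delta = 2 + 13 = 15; 15 ≤ 15 — OK.
6) gamma × eta = -3 × (-10) = 30 — OK.
7) values -3, -10, 2, 13 are pairwise distinct — OK.
8) 2 / 2 = 1, so 2 divides 2 — OK.
9) delta × eta = 13 × (-10) = -130 — OK.
10) |2 − 13| = 11 — OK.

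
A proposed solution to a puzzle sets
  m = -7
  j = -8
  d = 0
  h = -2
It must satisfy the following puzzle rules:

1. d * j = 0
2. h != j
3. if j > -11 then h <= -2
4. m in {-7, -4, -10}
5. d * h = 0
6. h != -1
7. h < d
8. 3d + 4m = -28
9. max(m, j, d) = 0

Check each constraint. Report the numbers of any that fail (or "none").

1. d * j = 0 * (-8) = 0 — holds.
2. h = -2, j = -8; distinct — holds.
3. j = -8 > -11, so we need h ≤ -2; h = -2 ≤ -2 — holds.
4. m = -7 is in {-7, -4, -10} — holds.
5. d * h = 0 * (-2) = 0 — holds.
6. h = -2, and -2 ≠ -1 — holds.
7. h = -2, d = 0; -2 < 0 — holds.
8. 3d + 4m = 3(0) + 4(-7) = -28 — holds.
9. max(-7, -8, 0) = 0 — holds.

Yes — all constraints hold.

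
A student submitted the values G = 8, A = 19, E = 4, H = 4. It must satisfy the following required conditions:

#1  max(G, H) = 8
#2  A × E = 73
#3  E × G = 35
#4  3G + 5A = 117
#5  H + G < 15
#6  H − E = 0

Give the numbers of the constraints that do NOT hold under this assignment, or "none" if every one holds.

No — constraints 2, 3, 4 are not satisfied.

#1 max(8, 4) = 8  ✔
#2 A × E = 19 × 4 = 76, not 73  ✘
#3 E × G = 4 × 8 = 32, not 35  ✘
#4 3G + 5A = 3(8) + 5(19) = 119, not 117  ✘
#5 H + G = 4 + 8 = 12; 12 < 15  ✔
#6 H − E = 4 − 4 = 0  ✔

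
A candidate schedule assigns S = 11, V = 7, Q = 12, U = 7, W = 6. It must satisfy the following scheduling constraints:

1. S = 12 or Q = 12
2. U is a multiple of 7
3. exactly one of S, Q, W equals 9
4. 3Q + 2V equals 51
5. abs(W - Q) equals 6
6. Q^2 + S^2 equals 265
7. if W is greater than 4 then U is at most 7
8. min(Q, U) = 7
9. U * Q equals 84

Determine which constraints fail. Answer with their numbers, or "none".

1. S = 11 ≠ 12, but Q = 12 = 12 (second disjunct)  true
2. 7 / 7 = 1, so 7 divides 7  true
3. S=11, Q=12, W=6; 0 of them equal 9, not exactly one  false
4. 3Q + 2V = 3(12) + 2(7) = 50, not 51  false
5. abs(6 - 12) = 6  true
6. Q^2 + S^2 = 12^2 + 11^2 = 144 + 121 = 265  true
7. W = 6 > 4, so we need U ≤ 7; U = 7 ≤ 7  true
8. min(12, 7) = 7  true
9. U * Q = 7 * 12 = 84  true

Constraints 3 and 4 do not hold.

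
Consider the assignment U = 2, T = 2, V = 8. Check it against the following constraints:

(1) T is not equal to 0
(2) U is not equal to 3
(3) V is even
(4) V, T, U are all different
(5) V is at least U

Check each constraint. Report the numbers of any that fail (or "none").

(1) T = 2, and 2 ≠ 0 — holds.
(2) U = 2, and 2 ≠ 3 — holds.
(3) V = 8 is even — holds.
(4) T = U = 2, not all different — fails.
(5) V = 8, U = 2; 8 ≥ 2 — holds.

Violated: 4.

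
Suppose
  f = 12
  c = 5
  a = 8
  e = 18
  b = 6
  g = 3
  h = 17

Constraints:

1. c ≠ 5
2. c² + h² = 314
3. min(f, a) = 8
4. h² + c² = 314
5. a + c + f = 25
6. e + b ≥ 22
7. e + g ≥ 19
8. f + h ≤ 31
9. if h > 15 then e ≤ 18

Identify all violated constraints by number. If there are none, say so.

1. c = 5, but 5 is required to differ  ✘
2. c² + h² = 5² + 17² = 25 + 289 = 314  ✔
3. min(12, 8) = 8  ✔
4. h² + c² = 17² + 5² = 289 + 25 = 314  ✔
5. a + c + f = 8 + 5 + 12 = 25  ✔
6. e + b = 18 + 6 = 24; 24 ≥ 22  ✔
7. e + g = 18 + 3 = 21; 21 ≥ 19  ✔
8. f + h = 12 + 17 = 29; 29 ≤ 31  ✔
9. h = 17 > 15, so we need e ≤ 18; e = 18 ≤ 18  ✔

Constraint 1 does not hold.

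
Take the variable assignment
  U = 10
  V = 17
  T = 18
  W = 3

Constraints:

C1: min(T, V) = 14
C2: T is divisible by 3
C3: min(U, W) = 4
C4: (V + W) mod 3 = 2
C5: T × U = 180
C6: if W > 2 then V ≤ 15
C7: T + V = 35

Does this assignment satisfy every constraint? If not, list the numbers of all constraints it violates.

C1: min(18, 17) = 17, not 14  fails
C2: 18 / 3 = 6, so 3 divides 18  holds
C3: min(10, 3) = 3, not 4  fails
C4: V + W = 20; 20 mod 3 = 2  holds
C5: T × U = 18 × 10 = 180  holds
C6: W = 3 > 2, so we need V ≤ 15; but V = 17 > 15  fails
C7: T + V = 18 + 17 = 35  holds

Constraints 1, 3, 6 do not hold.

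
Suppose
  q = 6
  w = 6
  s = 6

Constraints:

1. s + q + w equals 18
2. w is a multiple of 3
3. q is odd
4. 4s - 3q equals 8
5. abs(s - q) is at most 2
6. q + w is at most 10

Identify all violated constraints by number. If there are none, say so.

1. s + q + w = 6 + 6 + 6 = 18  ✔
2. 6 / 3 = 2, so 3 divides 6  ✔
3. q = 6 is even  ✘
4. 4s - 3q = 4(6) - 3(6) = 6, not 8  ✘
5. abs(6 - 6) = 0; 0 ≤ 2  ✔
6. q + w = 6 + 6 = 12; 12 > 10, bound 10 not met  ✘

Constraints 3, 4, 6 are violated.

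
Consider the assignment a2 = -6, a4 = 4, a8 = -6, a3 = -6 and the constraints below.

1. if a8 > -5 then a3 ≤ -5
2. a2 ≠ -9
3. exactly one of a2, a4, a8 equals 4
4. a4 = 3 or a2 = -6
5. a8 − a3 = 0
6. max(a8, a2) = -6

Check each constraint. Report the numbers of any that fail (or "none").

Yes — all constraints hold.

1. a8 = -6, not > -5; antecedent false, conditional vacuously true — OK.
2. a2 = -6, and -6 ≠ -9 — OK.
3. a2=-6, a4=4, a8=-6; 1 of them equals 4 — OK.
4. a4 = 4 ≠ 3, but a2 = -6 = -6 (second disjunct) — OK.
5. a8 − a3 = -6 − (-6) = 0 — OK.
6. max(-6, -6) = -6 — OK.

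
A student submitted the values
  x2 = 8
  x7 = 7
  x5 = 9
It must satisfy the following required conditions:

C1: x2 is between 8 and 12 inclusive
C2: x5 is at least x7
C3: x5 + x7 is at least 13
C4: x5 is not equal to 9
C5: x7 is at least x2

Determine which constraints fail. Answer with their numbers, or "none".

Constraints 4 and 5 do not hold.

C1: x2 = 8 lies in [8, 12] — holds.
C2: x5 = 9, x7 = 7; 9 ≥ 7 — holds.
C3: x5 + x7 = 9 + 7 = 16; 16 ≥ 13 — holds.
C4: x5 = 9, but 9 is required to differ — fails.
C5: x7 = 7, x2 = 8; 7 < 8 (want ≥) — fails.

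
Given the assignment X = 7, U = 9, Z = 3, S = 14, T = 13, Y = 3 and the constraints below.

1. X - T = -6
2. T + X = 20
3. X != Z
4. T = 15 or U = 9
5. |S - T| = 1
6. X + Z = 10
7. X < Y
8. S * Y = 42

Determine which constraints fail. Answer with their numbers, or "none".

1. X - T = 7 - 13 = -6 — holds.
2. T + X = 13 + 7 = 20 — holds.
3. X = 7, Z = 3; distinct — holds.
4. T = 13 ≠ 15, but U = 9 = 9 (second disjunct) — holds.
5. |14 - 13| = 1 — holds.
6. X + Z = 7 + 3 = 10 — holds.
7. X = 7, Y = 3; 7 ≥ 3 (want <) — does not hold.
8. S * Y = 14 * 3 = 42 — holds.

No — constraint 7 is not satisfied.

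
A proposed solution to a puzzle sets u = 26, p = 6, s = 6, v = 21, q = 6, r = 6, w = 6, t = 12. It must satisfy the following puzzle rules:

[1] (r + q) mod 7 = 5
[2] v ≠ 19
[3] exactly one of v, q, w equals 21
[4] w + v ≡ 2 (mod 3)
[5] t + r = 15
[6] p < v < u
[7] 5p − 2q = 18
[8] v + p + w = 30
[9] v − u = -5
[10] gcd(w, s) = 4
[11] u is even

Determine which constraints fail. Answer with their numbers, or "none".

[1] r + q = 12; 12 mod 7 = 5 — satisfied.
[2] v = 21, and 21 ≠ 19 — satisfied.
[3] v=21, q=6, w=6; 1 of them equals 21 — satisfied.
[4] w + v = 27; 27 mod 3 = 0, not 2 — violated.
[5] t + r = 12 + 6 = 18, not 15 — violated.
[6] values 6 < 21 < 26 — satisfied.
[7] 5p − 2q = 5(6) − 2(6) = 18 — satisfied.
[8] v + p + w = 21 + 6 + 6 = 33, not 30 — violated.
[9] v − u = 21 − 26 = -5 — satisfied.
[10] gcd(6, 6) = 6, not 4 — violated.
[11] u = 26 is even — satisfied.

No — constraints 4, 5, 8, and 10 are not satisfied.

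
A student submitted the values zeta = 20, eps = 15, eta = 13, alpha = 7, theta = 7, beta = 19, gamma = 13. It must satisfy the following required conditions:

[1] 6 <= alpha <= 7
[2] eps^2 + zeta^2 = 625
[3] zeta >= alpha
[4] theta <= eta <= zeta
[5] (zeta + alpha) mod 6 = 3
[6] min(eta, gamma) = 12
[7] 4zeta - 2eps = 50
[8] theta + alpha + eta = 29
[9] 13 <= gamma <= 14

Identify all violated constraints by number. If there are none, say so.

[1] alpha = 7 lies in [6, 7] — OK.
[2] eps^2 + zeta^2 = 15^2 + 20^2 = 225 + 400 = 625 — OK.
[3] zeta = 20, alpha = 7; 20 ≥ 7 — OK.
[4] values 7 <= 13 <= 20 — OK.
[5] zeta + alpha = 27; 27 mod 6 = 3 — OK.
[6] min(13, 13) = 13, not 12 — violated.
[7] 4zeta - 2eps = 4(20) - 2(15) = 50 — OK.
[8] theta + alpha + eta = 7 + 7 + 13 = 27, not 29 — violated.
[9] gamma = 13 lies in [13, 14] — OK.

Violated: 6 and 8.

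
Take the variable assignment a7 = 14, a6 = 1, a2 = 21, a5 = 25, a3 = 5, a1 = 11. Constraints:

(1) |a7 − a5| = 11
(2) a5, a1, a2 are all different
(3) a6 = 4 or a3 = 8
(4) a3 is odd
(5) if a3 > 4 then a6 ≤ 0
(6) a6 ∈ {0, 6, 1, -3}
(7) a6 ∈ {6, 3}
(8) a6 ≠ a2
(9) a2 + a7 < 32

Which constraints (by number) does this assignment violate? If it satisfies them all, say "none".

No — constraints 3, 5, 7, 9 are not satisfied.

(1) |14 − 25| = 11 — holds.
(2) values 25, 11, 21 are pairwise distinct — holds.
(3) a6 = 1 ≠ 4 and a3 = 5 ≠ 8; both disjuncts false — fails.
(4) a3 = 5 is odd — holds.
(5) a3 = 5 > 4, so we need a6 ≤ 0; but a6 = 1 > 0 — fails.
(6) a6 = 1 is in {0, 6, 1, -3} — holds.
(7) a6 = 1 is not in {6, 3} — fails.
(8) a6 = 1, a2 = 21; distinct — holds.
(9) a2 + a7 = 21 + 14 = 35; 35 ≥ 32, bound 32 not met — fails.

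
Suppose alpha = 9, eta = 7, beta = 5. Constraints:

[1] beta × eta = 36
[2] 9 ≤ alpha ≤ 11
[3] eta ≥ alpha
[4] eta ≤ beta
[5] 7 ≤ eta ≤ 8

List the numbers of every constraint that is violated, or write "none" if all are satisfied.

The assignment fails constraints 1, 3, and 4.

[1] beta × eta = 5 × 7 = 35, not 36 — violated.
[2] alpha = 9 lies in [9, 11] — satisfied.
[3] eta = 7, alpha = 9; 7 < 9 (want ≥) — violated.
[4] eta = 7, beta = 5; 7 > 5 (want ≤) — violated.
[5] eta = 7 lies in [7, 8] — satisfied.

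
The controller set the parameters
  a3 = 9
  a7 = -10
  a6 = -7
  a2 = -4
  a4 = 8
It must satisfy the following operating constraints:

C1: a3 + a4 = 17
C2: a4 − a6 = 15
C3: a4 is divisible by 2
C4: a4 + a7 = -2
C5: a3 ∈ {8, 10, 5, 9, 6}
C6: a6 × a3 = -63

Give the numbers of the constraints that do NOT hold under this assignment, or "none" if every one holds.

C1: a3 + a4 = 9 + 8 = 17 — holds.
C2: a4 − a6 = 8 − (-7) = 15 — holds.
C3: 8 / 2 = 4, so 2 divides 8 — holds.
C4: a4 + a7 = 8 + (-10) = -2 — holds.
C5: a3 = 9 is in {8, 10, 5, 9, 6} — holds.
C6: a6 × a3 = -7 × 9 = -63 — holds.

The assignment satisfies every constraint.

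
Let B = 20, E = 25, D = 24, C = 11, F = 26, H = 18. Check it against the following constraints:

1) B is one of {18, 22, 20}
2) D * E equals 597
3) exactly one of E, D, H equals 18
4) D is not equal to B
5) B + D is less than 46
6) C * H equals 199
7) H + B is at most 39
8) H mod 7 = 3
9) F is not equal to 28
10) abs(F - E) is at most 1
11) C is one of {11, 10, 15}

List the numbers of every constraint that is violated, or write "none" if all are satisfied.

Violated: 2, 6, and 8.

1) B = 20 is in {18, 22, 20} — holds.
2) D * E = 24 * 25 = 600, not 597 — fails.
3) E=25, D=24, H=18; 1 of them equals 18 — holds.
4) D = 24, B = 20; distinct — holds.
5) B + D = 20 + 24 = 44; 44 < 46 — holds.
6) C * H = 11 * 18 = 198, not 199 — fails.
7) H + B = 18 + 20 = 38; 38 ≤ 39 — holds.
8) 18 mod 7 = 4, not 3 — fails.
9) F = 26, and 26 ≠ 28 — holds.
10) abs(26 - 25) = 1; 1 ≤ 1 — holds.
11) C = 11 is in {11, 10, 15} — holds.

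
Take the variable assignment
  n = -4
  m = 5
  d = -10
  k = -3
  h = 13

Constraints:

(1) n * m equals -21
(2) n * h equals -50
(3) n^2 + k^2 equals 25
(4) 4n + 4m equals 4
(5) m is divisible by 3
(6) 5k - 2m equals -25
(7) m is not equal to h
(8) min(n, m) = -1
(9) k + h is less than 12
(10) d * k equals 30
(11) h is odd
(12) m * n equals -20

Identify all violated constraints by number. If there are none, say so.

(1) n * m = -4 * 5 = -20, not -21  fails
(2) n * h = -4 * 13 = -52, not -50  fails
(3) n^2 + k^2 = (-4)^2 + (-3)^2 = 16 + 9 = 25  holds
(4) 4n + 4m = 4(-4) + 4(5) = 4  holds
(5) 5 = 3*1 + 2, so 3 does not divide 5  fails
(6) 5k - 2m = 5(-3) - 2(5) = -25  holds
(7) m = 5, h = 13; distinct  holds
(8) min(-4, 5) = -4, not -1  fails
(9) k + h = -3 + 13 = 10; 10 < 12  holds
(10) d * k = -10 * (-3) = 30  holds
(11) h = 13 is odd  holds
(12) m * n = 5 * (-4) = -20  holds

No — constraints 1, 2, 5, and 8 are not satisfied.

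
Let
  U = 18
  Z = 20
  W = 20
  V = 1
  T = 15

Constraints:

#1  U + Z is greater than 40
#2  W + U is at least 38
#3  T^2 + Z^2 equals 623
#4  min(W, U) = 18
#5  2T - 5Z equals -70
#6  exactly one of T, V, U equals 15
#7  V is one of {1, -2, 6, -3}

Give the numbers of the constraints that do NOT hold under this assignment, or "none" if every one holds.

#1 U + Z = 18 + 20 = 38; 38 ≤ 40, bound 40 not met — violated.
#2 W + U = 20 + 18 = 38; 38 ≥ 38 — OK.
#3 T^2 + Z^2 = 15^2 + 20^2 = 225 + 400 = 625, not 623 — violated.
#4 min(20, 18) = 18 — OK.
#5 2T - 5Z = 2(15) - 5(20) = -70 — OK.
#6 T=15, V=1, U=18; 1 of them equals 15 — OK.
#7 V = 1 is in {1, -2, 6, -3} — OK.

The assignment fails constraints 1, 3.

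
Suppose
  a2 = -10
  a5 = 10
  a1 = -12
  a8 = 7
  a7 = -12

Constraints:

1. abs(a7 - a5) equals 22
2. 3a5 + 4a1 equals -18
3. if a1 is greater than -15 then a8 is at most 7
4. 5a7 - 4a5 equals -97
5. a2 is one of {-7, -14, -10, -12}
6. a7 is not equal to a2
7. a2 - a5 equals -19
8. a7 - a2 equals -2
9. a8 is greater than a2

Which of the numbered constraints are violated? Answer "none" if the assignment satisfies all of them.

1. abs(-12 - 10) = 22  true
2. 3a5 + 4a1 = 3(10) + 4(-12) = -18  true
3. a1 = -12 > -15, so we need a8 ≤ 7; a8 = 7 ≤ 7  true
4. 5a7 - 4a5 = 5(-12) - 4(10) = -100, not -97  false
5. a2 = -10 is in {-7, -14, -10, -12}  true
6. a7 = -12, a2 = -10; distinct  true
7. a2 - a5 = -10 - 10 = -20, not -19  false
8. a7 - a2 = -12 - (-10) = -2  true
9. a8 = 7, a2 = -10; 7 > -10  true

The assignment fails constraints 4, 7.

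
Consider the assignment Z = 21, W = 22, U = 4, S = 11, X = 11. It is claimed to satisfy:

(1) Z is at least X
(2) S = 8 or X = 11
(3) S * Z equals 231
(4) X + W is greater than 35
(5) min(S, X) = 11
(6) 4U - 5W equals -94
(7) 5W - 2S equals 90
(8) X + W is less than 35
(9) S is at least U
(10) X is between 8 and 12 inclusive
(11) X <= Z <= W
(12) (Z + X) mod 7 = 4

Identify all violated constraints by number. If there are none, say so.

Constraints 4, 7 are violated.

(1) Z = 21, X = 11; 21 ≥ 11 — holds.
(2) S = 11 ≠ 8, but X = 11 = 11 (second disjunct) — holds.
(3) S * Z = 11 * 21 = 231 — holds.
(4) X + W = 11 + 22 = 33; 33 ≤ 35, bound 35 not met — fails.
(5) min(11, 11) = 11 — holds.
(6) 4U - 5W = 4(4) - 5(22) = -94 — holds.
(7) 5W - 2S = 5(22) - 2(11) = 88, not 90 — fails.
(8) X + W = 11 + 22 = 33; 33 < 35 — holds.
(9) S = 11, U = 4; 11 ≥ 4 — holds.
(10) X = 11 lies in [8, 12] — holds.
(11) values 11 <= 21 <= 22 — holds.
(12) Z + X = 32; 32 mod 7 = 4 — holds.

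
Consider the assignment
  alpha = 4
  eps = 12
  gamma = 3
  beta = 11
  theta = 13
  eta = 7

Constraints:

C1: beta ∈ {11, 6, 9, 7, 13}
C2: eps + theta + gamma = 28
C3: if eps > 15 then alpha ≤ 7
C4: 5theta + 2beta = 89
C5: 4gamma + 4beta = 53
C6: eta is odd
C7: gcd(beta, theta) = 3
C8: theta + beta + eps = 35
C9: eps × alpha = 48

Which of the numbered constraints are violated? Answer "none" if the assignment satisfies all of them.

The assignment fails constraints 4, 5, 7, 8.

C1: beta = 11 is in {11, 6, 9, 7, 13} — holds.
C2: eps + theta + gamma = 12 + 13 + 3 = 28 — holds.
C3: eps = 12, not > 15; antecedent false, conditional vacuously true — holds.
C4: 5theta + 2beta = 5(13) + 2(11) = 87, not 89 — does not hold.
C5: 4gamma + 4beta = 4(3) + 4(11) = 56, not 53 — does not hold.
C6: eta = 7 is odd — holds.
C7: gcd(11, 13) = 1, not 3 — does not hold.
C8: theta + beta + eps = 13 + 11 + 12 = 36, not 35 — does not hold.
C9: eps × alpha = 12 × 4 = 48 — holds.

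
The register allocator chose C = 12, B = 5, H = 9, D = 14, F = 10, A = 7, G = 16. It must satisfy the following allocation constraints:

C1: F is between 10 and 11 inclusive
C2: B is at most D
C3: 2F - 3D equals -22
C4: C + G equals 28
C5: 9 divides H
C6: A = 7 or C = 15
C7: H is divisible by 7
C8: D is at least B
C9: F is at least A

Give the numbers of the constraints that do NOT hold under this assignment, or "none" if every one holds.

C1: F = 10 lies in [10, 11] — satisfied.
C2: B = 5, D = 14; 5 ≤ 14 — satisfied.
C3: 2F - 3D = 2(10) - 3(14) = -22 — satisfied.
C4: C + G = 12 + 16 = 28 — satisfied.
C5: 9 / 9 = 1, so 9 divides 9 — satisfied.
C6: A = 7 = 7 (first disjunct) — satisfied.
C7: 9 = 7*1 + 2, so 7 does not divide 9 — violated.
C8: D = 14, B = 5; 14 ≥ 5 — satisfied.
C9: F = 10, A = 7; 10 ≥ 7 — satisfied.

Constraint 7 does not hold.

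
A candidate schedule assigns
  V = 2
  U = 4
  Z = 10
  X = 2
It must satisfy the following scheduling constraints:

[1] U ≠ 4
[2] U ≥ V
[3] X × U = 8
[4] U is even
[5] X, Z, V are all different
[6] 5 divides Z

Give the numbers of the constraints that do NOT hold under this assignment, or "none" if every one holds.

[1] U = 4, but 4 is required to differ  ✘
[2] U = 4, V = 2; 4 ≥ 2  ✔
[3] X × U = 2 × 4 = 8  ✔
[4] U = 4 is even  ✔
[5] X = V = 2, not all different  ✘
[6] 10 / 5 = 2, so 5 divides 10  ✔

The assignment fails constraints 1 and 5.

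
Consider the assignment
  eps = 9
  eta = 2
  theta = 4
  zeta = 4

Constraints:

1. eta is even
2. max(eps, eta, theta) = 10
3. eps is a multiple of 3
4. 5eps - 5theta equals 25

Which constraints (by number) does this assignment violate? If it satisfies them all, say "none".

1. eta = 2 is even  ✓
2. max(9, 2, 4) = 9, not 10  ✗
3. 9 / 3 = 3, so 3 divides 9  ✓
4. 5eps - 5theta = 5(9) - 5(4) = 25  ✓

Constraint 2 does not hold.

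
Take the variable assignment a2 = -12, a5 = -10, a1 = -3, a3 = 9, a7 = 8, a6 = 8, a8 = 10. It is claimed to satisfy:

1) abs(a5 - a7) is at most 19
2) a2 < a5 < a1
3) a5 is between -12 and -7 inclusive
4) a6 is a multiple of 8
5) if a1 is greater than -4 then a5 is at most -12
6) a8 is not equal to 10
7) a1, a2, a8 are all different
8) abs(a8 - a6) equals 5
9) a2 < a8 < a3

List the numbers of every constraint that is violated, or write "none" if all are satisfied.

1) abs(-10 - 8) = 18; 18 ≤ 19 — satisfied.
2) values -12 < -10 < -3 — satisfied.
3) a5 = -10 lies in [-12, -7] — satisfied.
4) 8 / 8 = 1, so 8 divides 8 — satisfied.
5) a1 = -3 > -4, so we need a5 ≤ -12; but a5 = -10 > -12 — violated.
6) a8 = 10, but 10 is required to differ — violated.
7) values -3, -12, 10 are pairwise distinct — satisfied.
8) abs(10 - 8) = 2, not 5 — violated.
9) values -12, 10, 9; a8 = 10 is not < a3 = 9 — violated.

Constraints 5, 6, 8, 9 do not hold.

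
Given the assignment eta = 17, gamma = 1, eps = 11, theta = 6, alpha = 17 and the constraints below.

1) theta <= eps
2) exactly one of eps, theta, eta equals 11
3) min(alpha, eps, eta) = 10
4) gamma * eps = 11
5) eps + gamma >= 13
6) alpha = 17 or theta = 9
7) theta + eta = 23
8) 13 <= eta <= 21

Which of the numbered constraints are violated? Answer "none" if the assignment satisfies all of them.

No — constraints 3, 5 are not satisfied.

1) theta = 6, eps = 11; 6 ≤ 11  holds
2) eps=11, theta=6, eta=17; 1 of them equals 11  holds
3) min(17, 11, 17) = 11, not 10  fails
4) gamma * eps = 1 * 11 = 11  holds
5) eps + gamma = 11 + 1 = 12; 12 < 13, bound 13 not met  fails
6) alpha = 17 = 17 (first disjunct)  holds
7) theta + eta = 6 + 17 = 23  holds
8) eta = 17 lies in [13, 21]  holds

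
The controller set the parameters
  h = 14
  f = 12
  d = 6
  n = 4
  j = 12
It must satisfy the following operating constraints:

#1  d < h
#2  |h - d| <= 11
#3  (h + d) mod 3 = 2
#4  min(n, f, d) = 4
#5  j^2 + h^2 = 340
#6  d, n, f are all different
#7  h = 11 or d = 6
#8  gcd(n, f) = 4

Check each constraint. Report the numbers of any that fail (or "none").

The assignment satisfies every constraint.

#1 d = 6, h = 14; 6 < 14  OK
#2 |14 - 6| = 8; 8 ≤ 11  OK
#3 h + d = 20; 20 mod 3 = 2  OK
#4 min(4, 12, 6) = 4  OK
#5 j^2 + h^2 = 12^2 + 14^2 = 144 + 196 = 340  OK
#6 values 6, 4, 12 are pairwise distinct  OK
#7 h = 14 ≠ 11, but d = 6 = 6 (second disjunct)  OK
#8 gcd(4, 12) = 4  OK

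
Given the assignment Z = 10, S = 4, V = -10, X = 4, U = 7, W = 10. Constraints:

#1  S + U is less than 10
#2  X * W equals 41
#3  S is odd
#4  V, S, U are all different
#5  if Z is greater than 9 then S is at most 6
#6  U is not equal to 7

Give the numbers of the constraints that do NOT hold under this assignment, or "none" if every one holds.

#1 S + U = 4 + 7 = 11; 11 ≥ 10, bound 10 not met  fails
#2 X * W = 4 * 10 = 40, not 41  fails
#3 S = 4 is even  fails
#4 values -10, 4, 7 are pairwise distinct  holds
#5 Z = 10 > 9, so we need S ≤ 6; S = 4 ≤ 6  holds
#6 U = 7, but 7 is required to differ  fails

The assignment fails constraints 1, 2, 3, 6.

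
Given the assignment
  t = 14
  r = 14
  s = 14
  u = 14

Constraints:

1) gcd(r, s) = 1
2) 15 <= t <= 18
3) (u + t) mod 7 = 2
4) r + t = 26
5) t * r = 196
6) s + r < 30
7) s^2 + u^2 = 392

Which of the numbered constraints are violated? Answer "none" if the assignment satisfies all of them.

1) gcd(14, 14) = 14, not 1 — violated.
2) t = 14 is outside [15, 18] — violated.
3) u + t = 28; 28 mod 7 = 0, not 2 — violated.
4) r + t = 14 + 14 = 28, not 26 — violated.
5) t * r = 14 * 14 = 196 — OK.
6) s + r = 14 + 14 = 28; 28 < 30 — OK.
7) s^2 + u^2 = 14^2 + 14^2 = 196 + 196 = 392 — OK.

No — constraints 1, 2, 3, and 4 are not satisfied.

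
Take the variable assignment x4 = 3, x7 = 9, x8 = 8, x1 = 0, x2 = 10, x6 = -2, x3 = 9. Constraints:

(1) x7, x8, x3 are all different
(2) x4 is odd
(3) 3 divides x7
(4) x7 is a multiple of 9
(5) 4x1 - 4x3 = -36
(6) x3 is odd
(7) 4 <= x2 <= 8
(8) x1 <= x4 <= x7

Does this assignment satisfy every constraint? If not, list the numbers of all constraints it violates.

(1) x7 = x3 = 9, not all different — violated.
(2) x4 = 3 is odd — satisfied.
(3) 9 / 3 = 3, so 3 divides 9 — satisfied.
(4) 9 / 9 = 1, so 9 divides 9 — satisfied.
(5) 4x1 - 4x3 = 4(0) - 4(9) = -36 — satisfied.
(6) x3 = 9 is odd — satisfied.
(7) x2 = 10 is outside [4, 8] — violated.
(8) values 0 <= 3 <= 9 — satisfied.

The assignment fails constraints 1 and 7.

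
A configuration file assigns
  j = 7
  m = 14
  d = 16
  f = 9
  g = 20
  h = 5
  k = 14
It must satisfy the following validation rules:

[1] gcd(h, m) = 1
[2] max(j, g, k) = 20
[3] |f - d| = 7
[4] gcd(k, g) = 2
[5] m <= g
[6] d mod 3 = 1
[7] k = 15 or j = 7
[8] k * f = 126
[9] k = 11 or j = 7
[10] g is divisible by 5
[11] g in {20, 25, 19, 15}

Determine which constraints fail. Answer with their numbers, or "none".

Yes — all constraints hold.

[1] gcd(5, 14) = 1 — holds.
[2] max(7, 20, 14) = 20 — holds.
[3] |9 - 16| = 7 — holds.
[4] gcd(14, 20) = 2 — holds.
[5] m = 14, g = 20; 14 ≤ 20 — holds.
[6] 16 mod 3 = 1 — holds.
[7] k = 14 ≠ 15, but j = 7 = 7 (second disjunct) — holds.
[8] k * f = 14 * 9 = 126 — holds.
[9] k = 14 ≠ 11, but j = 7 = 7 (second disjunct) — holds.
[10] 20 / 5 = 4, so 5 divides 20 — holds.
[11] g = 20 is in {20, 25, 19, 15} — holds.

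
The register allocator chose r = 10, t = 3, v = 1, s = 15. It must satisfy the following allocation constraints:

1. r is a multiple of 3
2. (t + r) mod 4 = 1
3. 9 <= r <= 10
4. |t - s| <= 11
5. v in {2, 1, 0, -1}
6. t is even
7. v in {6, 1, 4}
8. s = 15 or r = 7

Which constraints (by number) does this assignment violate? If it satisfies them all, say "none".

The assignment fails constraints 1, 4, 6.

1. 10 = 3*3 + 1, so 3 does not divide 10 — violated.
2. t + r = 13; 13 mod 4 = 1 — satisfied.
3. r = 10 lies in [9, 10] — satisfied.
4. |3 - 15| = 12; 12 > 11, exceeds bound 11 — violated.
5. v = 1 is in {2, 1, 0, -1} — satisfied.
6. t = 3 is odd — violated.
7. v = 1 is in {6, 1, 4} — satisfied.
8. s = 15 = 15 (first disjunct) — satisfied.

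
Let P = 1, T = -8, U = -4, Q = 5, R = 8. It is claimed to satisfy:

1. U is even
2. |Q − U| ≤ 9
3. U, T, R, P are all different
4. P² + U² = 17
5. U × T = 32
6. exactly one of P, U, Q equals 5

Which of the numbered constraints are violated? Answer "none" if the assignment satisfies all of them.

1. U = -4 is even — satisfied.
2. |5 − (-4)| = 9; 9 ≤ 9 — satisfied.
3. values -4, -8, 8, 1 are pairwise distinct — satisfied.
4. P² + U² = 1² + (-4)² = 1 + 16 = 17 — satisfied.
5. U × T = -4 × (-8) = 32 — satisfied.
6. P=1, U=-4, Q=5; 1 of them equals 5 — satisfied.

The assignment satisfies every constraint.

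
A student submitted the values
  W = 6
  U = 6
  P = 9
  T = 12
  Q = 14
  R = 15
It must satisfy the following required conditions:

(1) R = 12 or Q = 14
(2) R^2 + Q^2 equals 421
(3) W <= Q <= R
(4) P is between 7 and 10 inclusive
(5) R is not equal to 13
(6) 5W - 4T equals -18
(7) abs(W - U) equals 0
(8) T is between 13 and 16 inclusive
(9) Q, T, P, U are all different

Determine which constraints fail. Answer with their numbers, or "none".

(1) R = 15 ≠ 12, but Q = 14 = 14 (second disjunct)  true
(2) R^2 + Q^2 = 15^2 + 14^2 = 225 + 196 = 421  true
(3) values 6 <= 14 <= 15  true
(4) P = 9 lies in [7, 10]  true
(5) R = 15, and 15 ≠ 13  true
(6) 5W - 4T = 5(6) - 4(12) = -18  true
(7) abs(6 - 6) = 0  true
(8) T = 12 is outside [13, 16]  false
(9) values 14, 12, 9, 6 are pairwise distinct  true

The assignment fails constraint 8.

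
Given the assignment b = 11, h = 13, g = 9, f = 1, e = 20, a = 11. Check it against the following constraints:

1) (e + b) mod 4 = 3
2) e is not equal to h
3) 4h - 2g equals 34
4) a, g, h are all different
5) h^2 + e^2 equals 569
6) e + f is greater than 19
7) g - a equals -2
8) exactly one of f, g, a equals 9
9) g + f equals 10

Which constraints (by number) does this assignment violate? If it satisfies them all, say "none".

None — every constraint holds.

1) e + b = 31; 31 mod 4 = 3 — satisfied.
2) e = 20, h = 13; distinct — satisfied.
3) 4h - 2g = 4(13) - 2(9) = 34 — satisfied.
4) values 11, 9, 13 are pairwise distinct — satisfied.
5) h^2 + e^2 = 13^2 + 20^2 = 169 + 400 = 569 — satisfied.
6) e + f = 20 + 1 = 21; 21 > 19 — satisfied.
7) g - a = 9 - 11 = -2 — satisfied.
8) f=1, g=9, a=11; 1 of them equals 9 — satisfied.
9) g + f = 9 + 1 = 10 — satisfied.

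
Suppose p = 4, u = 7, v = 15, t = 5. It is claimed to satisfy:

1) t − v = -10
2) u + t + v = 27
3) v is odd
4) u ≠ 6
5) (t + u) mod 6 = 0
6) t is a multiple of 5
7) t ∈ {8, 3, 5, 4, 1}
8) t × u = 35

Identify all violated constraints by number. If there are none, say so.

1) t − v = 5 − 15 = -10  ✓
2) u + t + v = 7 + 5 + 15 = 27  ✓
3) v = 15 is odd  ✓
4) u = 7, and 7 ≠ 6  ✓
5) t + u = 12; 12 mod 6 = 0  ✓
6) 5 / 5 = 1, so 5 divides 5  ✓
7) t = 5 is in {8, 3, 5, 4, 1}  ✓
8) t × u = 5 × 7 = 35  ✓

The assignment satisfies every constraint.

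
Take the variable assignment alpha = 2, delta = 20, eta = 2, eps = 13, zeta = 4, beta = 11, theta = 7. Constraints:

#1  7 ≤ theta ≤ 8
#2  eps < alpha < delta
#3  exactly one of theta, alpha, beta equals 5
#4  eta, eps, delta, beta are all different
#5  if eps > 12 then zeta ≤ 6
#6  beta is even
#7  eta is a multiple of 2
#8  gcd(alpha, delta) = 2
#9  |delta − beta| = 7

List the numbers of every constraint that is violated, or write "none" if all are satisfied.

The assignment fails constraints 2, 3, 6, and 9.

#1 theta = 7 lies in [7, 8] — satisfied.
#2 values 13, 2, 20; eps = 13 is not < alpha = 2 — violated.
#3 theta=7, alpha=2, beta=11; 0 of them equal 5, not exactly one — violated.
#4 values 2, 13, 20, 11 are pairwise distinct — satisfied.
#5 eps = 13 > 12, so we need zeta ≤ 6; zeta = 4 ≤ 6 — satisfied.
#6 beta = 11 is odd — violated.
#7 2 / 2 = 1, so 2 divides 2 — satisfied.
#8 gcd(2, 20) = 2 — satisfied.
#9 |20 − 11| = 9, not 7 — violated.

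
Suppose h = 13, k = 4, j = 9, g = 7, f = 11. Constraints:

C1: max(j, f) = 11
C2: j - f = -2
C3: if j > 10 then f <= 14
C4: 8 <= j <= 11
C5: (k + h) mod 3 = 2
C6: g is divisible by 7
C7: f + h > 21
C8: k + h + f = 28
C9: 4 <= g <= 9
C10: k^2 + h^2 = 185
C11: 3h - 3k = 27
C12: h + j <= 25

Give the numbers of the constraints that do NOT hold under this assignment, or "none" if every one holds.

No violations.

C1: max(9, 11) = 11  ✓
C2: j - f = 9 - 11 = -2  ✓
C3: j = 9, not > 10; antecedent false, conditional vacuously true  ✓
C4: j = 9 lies in [8, 11]  ✓
C5: k + h = 17; 17 mod 3 = 2  ✓
C6: 7 / 7 = 1, so 7 divides 7  ✓
C7: f + h = 11 + 13 = 24; 24 > 21  ✓
C8: k + h + f = 4 + 13 + 11 = 28  ✓
C9: g = 7 lies in [4, 9]  ✓
C10: k^2 + h^2 = 4^2 + 13^2 = 16 + 169 = 185  ✓
C11: 3h - 3k = 3(13) - 3(4) = 27  ✓
C12: h + j = 13 + 9 = 22; 22 ≤ 25  ✓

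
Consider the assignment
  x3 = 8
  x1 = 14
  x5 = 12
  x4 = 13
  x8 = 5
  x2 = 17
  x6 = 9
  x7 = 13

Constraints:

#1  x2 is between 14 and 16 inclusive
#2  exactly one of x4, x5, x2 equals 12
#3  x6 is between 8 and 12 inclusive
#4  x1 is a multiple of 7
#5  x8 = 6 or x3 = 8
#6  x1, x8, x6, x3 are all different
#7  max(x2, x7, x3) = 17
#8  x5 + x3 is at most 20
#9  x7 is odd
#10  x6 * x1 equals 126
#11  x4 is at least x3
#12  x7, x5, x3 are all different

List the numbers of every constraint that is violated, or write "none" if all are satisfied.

#1 x2 = 17 is outside [14, 16] — fails.
#2 x4=13, x5=12, x2=17; 1 of them equals 12 — holds.
#3 x6 = 9 lies in [8, 12] — holds.
#4 14 / 7 = 2, so 7 divides 14 — holds.
#5 x8 = 5 ≠ 6, but x3 = 8 = 8 (second disjunct) — holds.
#6 values 14, 5, 9, 8 are pairwise distinct — holds.
#7 max(17, 13, 8) = 17 — holds.
#8 x5 + x3 = 12 + 8 = 20; 20 ≤ 20 — holds.
#9 x7 = 13 is odd — holds.
#10 x6 * x1 = 9 * 14 = 126 — holds.
#11 x4 = 13, x3 = 8; 13 ≥ 8 — holds.
#12 values 13, 12, 8 are pairwise distinct — holds.

No — constraint 1 is not satisfied.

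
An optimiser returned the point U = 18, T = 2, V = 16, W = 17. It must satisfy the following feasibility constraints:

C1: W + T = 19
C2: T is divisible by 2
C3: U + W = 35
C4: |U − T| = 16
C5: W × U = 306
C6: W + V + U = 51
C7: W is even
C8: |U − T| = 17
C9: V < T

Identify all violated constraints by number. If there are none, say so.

Violated: 7, 8, 9.

C1: W + T = 17 + 2 = 19 — holds.
C2: 2 / 2 = 1, so 2 divides 2 — holds.
C3: U + W = 18 + 17 = 35 — holds.
C4: |18 − 2| = 16 — holds.
C5: W × U = 17 × 18 = 306 — holds.
C6: W + V + U = 17 + 16 + 18 = 51 — holds.
C7: W = 17 is odd — does not hold.
C8: |18 − 2| = 16, not 17 — does not hold.
C9: V = 16, T = 2; 16 ≥ 2 (want <) — does not hold.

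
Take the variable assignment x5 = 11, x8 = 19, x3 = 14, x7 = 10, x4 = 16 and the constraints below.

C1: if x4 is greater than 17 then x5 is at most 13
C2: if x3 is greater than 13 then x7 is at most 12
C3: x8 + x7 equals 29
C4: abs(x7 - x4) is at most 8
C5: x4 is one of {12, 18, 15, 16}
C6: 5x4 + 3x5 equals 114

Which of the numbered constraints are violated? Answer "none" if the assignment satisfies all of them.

Constraint 6 is violated.

C1: x4 = 16, not > 17; antecedent false, conditional vacuously true — satisfied.
C2: x3 = 14 > 13, so we need x7 ≤ 12; x7 = 10 ≤ 12 — satisfied.
C3: x8 + x7 = 19 + 10 = 29 — satisfied.
C4: abs(10 - 16) = 6; 6 ≤ 8 — satisfied.
C5: x4 = 16 is in {12, 18, 15, 16} — satisfied.
C6: 5x4 + 3x5 = 5(16) + 3(11) = 113, not 114 — violated.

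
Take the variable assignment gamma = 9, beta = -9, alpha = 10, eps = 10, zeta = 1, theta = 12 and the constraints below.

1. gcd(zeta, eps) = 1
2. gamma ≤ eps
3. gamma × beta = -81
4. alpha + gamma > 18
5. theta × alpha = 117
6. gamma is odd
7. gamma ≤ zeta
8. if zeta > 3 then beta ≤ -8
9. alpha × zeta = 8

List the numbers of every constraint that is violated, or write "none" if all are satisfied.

The assignment fails constraints 5, 7, and 9.

1. gcd(1, 10) = 1  yes
2. gamma = 9, eps = 10; 9 ≤ 10  yes
3. gamma × beta = 9 × (-9) = -81  yes
4. alpha + gamma = 10 + 9 = 19; 19 > 18  yes
5. theta × alpha = 12 × 10 = 120, not 117  no
6. gamma = 9 is odd  yes
7. gamma = 9, zeta = 1; 9 > 1 (want ≤)  no
8. zeta = 1, not > 3; antecedent false, conditional vacuously true  yes
9. alpha × zeta = 10 × 1 = 10, not 8  no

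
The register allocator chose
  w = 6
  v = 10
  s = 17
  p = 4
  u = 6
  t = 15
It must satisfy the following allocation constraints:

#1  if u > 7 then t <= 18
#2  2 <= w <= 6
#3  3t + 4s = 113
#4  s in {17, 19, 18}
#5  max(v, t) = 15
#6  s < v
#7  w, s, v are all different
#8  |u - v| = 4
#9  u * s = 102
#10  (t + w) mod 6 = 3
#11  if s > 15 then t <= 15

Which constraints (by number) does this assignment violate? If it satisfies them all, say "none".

Constraint 6 does not hold.

#1 u = 6, not > 7; antecedent false, conditional vacuously true  ✓
#2 w = 6 lies in [2, 6]  ✓
#3 3t + 4s = 3(15) + 4(17) = 113  ✓
#4 s = 17 is in {17, 19, 18}  ✓
#5 max(10, 15) = 15  ✓
#6 s = 17, v = 10; 17 ≥ 10 (want <)  ✗
#7 values 6, 17, 10 are pairwise distinct  ✓
#8 |6 - 10| = 4  ✓
#9 u * s = 6 * 17 = 102  ✓
#10 t + w = 21; 21 mod 6 = 3  ✓
#11 s = 17 > 15, so we need t ≤ 15; t = 15 ≤ 15  ✓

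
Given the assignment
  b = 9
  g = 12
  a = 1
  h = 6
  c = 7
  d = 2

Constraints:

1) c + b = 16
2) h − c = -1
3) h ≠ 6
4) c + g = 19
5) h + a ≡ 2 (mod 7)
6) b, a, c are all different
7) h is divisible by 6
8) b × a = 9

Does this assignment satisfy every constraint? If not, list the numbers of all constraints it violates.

1) c + b = 7 + 9 = 16  yes
2) h − c = 6 − 7 = -1  yes
3) h = 6, but 6 is required to differ  no
4) c + g = 7 + 12 = 19  yes
5) h + a = 7; 7 mod 7 = 0, not 2  no
6) values 9, 1, 7 are pairwise distinct  yes
7) 6 / 6 = 1, so 6 divides 6  yes
8) b × a = 9 × 1 = 9  yes

Violated: 3 and 5.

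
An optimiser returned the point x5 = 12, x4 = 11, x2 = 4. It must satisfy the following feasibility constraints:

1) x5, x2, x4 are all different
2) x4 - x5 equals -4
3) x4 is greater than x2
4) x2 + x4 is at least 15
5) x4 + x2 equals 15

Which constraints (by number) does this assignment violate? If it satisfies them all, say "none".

1) values 12, 4, 11 are pairwise distinct  ✓
2) x4 - x5 = 11 - 12 = -1, not -4  ✗
3) x4 = 11, x2 = 4; 11 > 4  ✓
4) x2 + x4 = 4 + 11 = 15; 15 ≥ 15  ✓
5) x4 + x2 = 11 + 4 = 15  ✓

Constraint 2 is violated.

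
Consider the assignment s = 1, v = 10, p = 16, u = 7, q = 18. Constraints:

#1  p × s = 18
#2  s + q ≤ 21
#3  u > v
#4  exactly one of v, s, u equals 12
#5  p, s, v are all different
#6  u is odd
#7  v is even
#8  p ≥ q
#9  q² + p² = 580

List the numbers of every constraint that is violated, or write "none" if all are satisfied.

#1 p × s = 16 × 1 = 16, not 18 — violated.
#2 s + q = 1 + 18 = 19; 19 ≤ 21 — OK.
#3 u = 7, v = 10; 7 ≤ 10 (want >) — violated.
#4 v=10, s=1, u=7; 0 of them equal 12, not exactly one — violated.
#5 values 16, 1, 10 are pairwise distinct — OK.
#6 u = 7 is odd — OK.
#7 v = 10 is even — OK.
#8 p = 16, q = 18; 16 < 18 (want ≥) — violated.
#9 q² + p² = 18² + 16² = 324 + 256 = 580 — OK.

Violated: 1, 3, 4, and 8.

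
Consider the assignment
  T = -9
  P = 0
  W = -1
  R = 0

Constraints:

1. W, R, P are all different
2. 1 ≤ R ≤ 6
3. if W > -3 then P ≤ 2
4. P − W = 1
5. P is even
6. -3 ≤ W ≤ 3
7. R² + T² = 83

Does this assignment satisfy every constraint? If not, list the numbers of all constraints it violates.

1. R = P = 0, not all different — does not hold.
2. R = 0 is outside [1, 6] — does not hold.
3. W = -1 > -3, so we need P ≤ 2; P = 0 ≤ 2 — holds.
4. P − W = 0 − (-1) = 1 — holds.
5. P = 0 is even — holds.
6. W = -1 lies in [-3, 3] — holds.
7. R² + T² = 0² + (-9)² = 0 + 81 = 81, not 83 — does not hold.

Constraints 1, 2, 7 are violated.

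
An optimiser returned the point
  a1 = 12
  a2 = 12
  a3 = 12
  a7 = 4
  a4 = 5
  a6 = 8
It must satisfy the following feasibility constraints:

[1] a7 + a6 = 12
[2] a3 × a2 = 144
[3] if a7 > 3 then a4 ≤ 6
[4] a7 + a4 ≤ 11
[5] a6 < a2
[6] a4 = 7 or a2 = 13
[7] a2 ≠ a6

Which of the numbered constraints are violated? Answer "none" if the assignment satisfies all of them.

The assignment fails constraint 6.

[1] a7 + a6 = 4 + 8 = 12  ✔
[2] a3 × a2 = 12 × 12 = 144  ✔
[3] a7 = 4 > 3, so we need a4 ≤ 6; a4 = 5 ≤ 6  ✔
[4] a7 + a4 = 4 + 5 = 9; 9 ≤ 11  ✔
[5] a6 = 8, a2 = 12; 8 < 12  ✔
[6] a4 = 5 ≠ 7 and a2 = 12 ≠ 13; both disjuncts false  ✘
[7] a2 = 12, a6 = 8; distinct  ✔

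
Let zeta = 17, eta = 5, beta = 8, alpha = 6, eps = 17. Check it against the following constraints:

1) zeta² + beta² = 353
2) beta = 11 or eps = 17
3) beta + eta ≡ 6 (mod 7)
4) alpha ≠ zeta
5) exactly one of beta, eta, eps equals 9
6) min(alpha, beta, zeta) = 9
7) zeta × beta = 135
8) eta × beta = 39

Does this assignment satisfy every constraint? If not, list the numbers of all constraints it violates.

The assignment fails constraints 5, 6, 7, and 8.

1) zeta² + beta² = 17² + 8² = 289 + 64 = 353  ✔
2) beta = 8 ≠ 11, but eps = 17 = 17 (second disjunct)  ✔
3) beta + eta = 13; 13 mod 7 = 6  ✔
4) alpha = 6, zeta = 17; distinct  ✔
5) beta=8, eta=5, eps=17; 0 of them equal 9, not exactly one  ✘
6) min(6, 8, 17) = 6, not 9  ✘
7) zeta × beta = 17 × 8 = 136, not 135  ✘
8) eta × beta = 5 × 8 = 40, not 39  ✘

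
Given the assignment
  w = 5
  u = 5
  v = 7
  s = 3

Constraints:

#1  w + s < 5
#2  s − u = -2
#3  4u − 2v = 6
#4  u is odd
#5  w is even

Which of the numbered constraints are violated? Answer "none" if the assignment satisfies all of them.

No — constraints 1, 5 are not satisfied.

#1 w + s = 5 + 3 = 8; 8 ≥ 5, bound 5 not met — does not hold.
#2 s − u = 3 − 5 = -2 — holds.
#3 4u − 2v = 4(5) − 2(7) = 6 — holds.
#4 u = 5 is odd — holds.
#5 w = 5 is odd — does not hold.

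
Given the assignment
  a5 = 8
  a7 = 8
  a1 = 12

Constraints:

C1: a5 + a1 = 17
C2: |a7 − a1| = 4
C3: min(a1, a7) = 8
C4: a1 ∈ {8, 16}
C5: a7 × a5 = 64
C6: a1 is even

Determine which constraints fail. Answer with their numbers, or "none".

C1: a5 + a1 = 8 + 12 = 20, not 17  false
C2: |8 − 12| = 4  true
C3: min(12, 8) = 8  true
C4: a1 = 12 is not in {8, 16}  false
C5: a7 × a5 = 8 × 8 = 64  true
C6: a1 = 12 is even  true

No — constraints 1 and 4 are not satisfied.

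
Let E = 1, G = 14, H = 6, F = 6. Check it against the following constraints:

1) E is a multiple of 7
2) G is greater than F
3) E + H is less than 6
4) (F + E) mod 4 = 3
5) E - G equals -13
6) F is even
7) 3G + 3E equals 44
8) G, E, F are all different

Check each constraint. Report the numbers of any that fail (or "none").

Constraints 1, 3, and 7 are violated.

1) 1 = 7*0 + 1, so 7 does not divide 1 — does not hold.
2) G = 14, F = 6; 14 > 6 — holds.
3) E + H = 1 + 6 = 7; 7 ≥ 6, bound 6 not met — does not hold.
4) F + E = 7; 7 mod 4 = 3 — holds.
5) E - G = 1 - 14 = -13 — holds.
6) F = 6 is even — holds.
7) 3G + 3E = 3(14) + 3(1) = 45, not 44 — does not hold.
8) values 14, 1, 6 are pairwise distinct — holds.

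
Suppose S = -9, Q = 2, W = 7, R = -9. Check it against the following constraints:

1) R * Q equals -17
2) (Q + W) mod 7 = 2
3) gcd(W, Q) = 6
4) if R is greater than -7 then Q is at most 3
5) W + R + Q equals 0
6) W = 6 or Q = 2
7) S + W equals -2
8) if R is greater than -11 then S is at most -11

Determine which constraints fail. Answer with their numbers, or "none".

1) R * Q = -9 * 2 = -18, not -17  FAIL
2) Q + W = 9; 9 mod 7 = 2  OK
3) gcd(7, 2) = 1, not 6  FAIL
4) R = -9, not > -7; antecedent false, conditional vacuously true  OK
5) W + R + Q = 7 + (-9) + 2 = 0  OK
6) W = 7 ≠ 6, but Q = 2 = 2 (second disjunct)  OK
7) S + W = -9 + 7 = -2  OK
8) R = -9 > -11, so we need S ≤ -11; but S = -9 > -11  FAIL

Constraints 1, 3, and 8 do not hold.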